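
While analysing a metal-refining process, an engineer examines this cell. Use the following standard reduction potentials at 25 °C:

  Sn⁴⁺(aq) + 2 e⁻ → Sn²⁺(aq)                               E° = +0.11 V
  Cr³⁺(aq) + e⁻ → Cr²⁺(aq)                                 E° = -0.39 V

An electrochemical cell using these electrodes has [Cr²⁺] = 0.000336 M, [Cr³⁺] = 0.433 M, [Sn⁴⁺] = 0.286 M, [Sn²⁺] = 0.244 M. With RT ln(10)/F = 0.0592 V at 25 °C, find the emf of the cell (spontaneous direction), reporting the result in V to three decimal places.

+0.318 V

Sn⁴⁺/Sn²⁺ is the cathode (higher E°), Cr³⁺/Cr²⁺ the anode: E°cell = +0.11 − (-0.39) = +0.50 V, n = 2.
Overall: Sn⁴⁺(aq) + 2 Cr²⁺(aq) → Sn²⁺(aq) + 2 Cr³⁺(aq)
Q = [Sn²⁺]·[Cr³⁺]^2 / ([Sn⁴⁺]·[Cr²⁺]^2); log Q = 6.151.
E = E° − (0.0592/n) log Q = +0.50 − (0.0592/2)(6.151) = +0.318 V.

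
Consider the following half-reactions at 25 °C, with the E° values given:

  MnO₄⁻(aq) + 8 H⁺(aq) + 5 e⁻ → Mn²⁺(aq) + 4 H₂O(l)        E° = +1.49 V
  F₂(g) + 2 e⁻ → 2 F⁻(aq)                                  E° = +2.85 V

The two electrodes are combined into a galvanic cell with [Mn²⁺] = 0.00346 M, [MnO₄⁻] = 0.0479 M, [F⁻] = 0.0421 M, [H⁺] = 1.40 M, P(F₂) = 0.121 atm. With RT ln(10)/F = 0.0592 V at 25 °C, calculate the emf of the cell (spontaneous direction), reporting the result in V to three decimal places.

F₂/F⁻ is the cathode (higher E°), MnO₄⁻/Mn²⁺ the anode: E°cell = +2.85 − (+1.49) = +1.36 V, n = 10.
Overall: 5 F₂(g) + 2 Mn²⁺(aq) + 8 H₂O(l) → 10 F⁻(aq) + 2 MnO₄⁻(aq) + 16 H⁺(aq)
Q = [F⁻]^10·[MnO₄⁻]^2·[H⁺]^16 / (P(F₂)^5·[Mn²⁺]^2); log Q = -4.551.
E = E° − (0.0592/n) log Q = +1.36 − (0.0592/10)(-4.551) = +1.387 V.

+1.387 V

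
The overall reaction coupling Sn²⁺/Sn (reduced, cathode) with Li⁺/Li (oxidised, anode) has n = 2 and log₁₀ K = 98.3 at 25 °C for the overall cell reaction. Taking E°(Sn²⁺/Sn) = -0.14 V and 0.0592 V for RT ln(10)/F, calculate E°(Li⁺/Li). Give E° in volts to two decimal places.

E°cell = (0.0592/n)·log K = (0.0592/2)(98.3) = +2.910 V.
Since Sn²⁺/Sn is the cathode and Li⁺/Li the anode, E°cell = E°(Sn²⁺/Sn) − E°(Li⁺/Li).
So E°(Li⁺/Li) = E°(Sn²⁺/Sn) − E°cell = (-0.14) − (+2.910) = -3.05 V.

-3.05 V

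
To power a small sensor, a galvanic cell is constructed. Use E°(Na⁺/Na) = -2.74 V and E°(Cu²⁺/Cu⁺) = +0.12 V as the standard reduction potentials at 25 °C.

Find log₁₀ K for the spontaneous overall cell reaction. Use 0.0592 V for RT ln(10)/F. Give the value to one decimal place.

Cathode: Cu²⁺/Cu⁺; anode: Na⁺/Na. E°cell = +2.86 V, n = 1.
log K = nE°cell / 0.0592 = (1)(+2.86) / 0.0592 = 48.3.

48.3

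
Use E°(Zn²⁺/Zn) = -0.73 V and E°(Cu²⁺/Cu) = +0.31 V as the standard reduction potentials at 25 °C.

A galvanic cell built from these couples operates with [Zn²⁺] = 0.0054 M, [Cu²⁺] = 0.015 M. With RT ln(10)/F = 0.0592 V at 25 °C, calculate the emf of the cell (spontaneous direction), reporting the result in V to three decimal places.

Cu²⁺/Cu is the cathode (higher E°), Zn²⁺/Zn the anode: E°cell = +0.31 − (-0.73) = +1.04 V, n = 2.
Overall: Cu²⁺(aq) + Zn(s) → Cu(s) + Zn²⁺(aq)
Q = [Zn²⁺] / ([Cu²⁺]); log Q = -0.444.
E = E° − (0.0592/n) log Q = +1.04 − (0.0592/2)(-0.444) = +1.053 V.

+1.053 V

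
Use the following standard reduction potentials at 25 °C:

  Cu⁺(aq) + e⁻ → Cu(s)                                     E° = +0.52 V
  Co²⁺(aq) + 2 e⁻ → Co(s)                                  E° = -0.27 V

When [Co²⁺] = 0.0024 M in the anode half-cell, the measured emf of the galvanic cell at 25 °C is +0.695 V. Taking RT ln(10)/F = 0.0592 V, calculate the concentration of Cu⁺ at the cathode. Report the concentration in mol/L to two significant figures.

0.0012 M

Cu⁺/Cu is the cathode, Co²⁺/Co the anode: E°cell = +0.79 V, n = 2.
Overall reaction: 2 Cu⁺(aq) + Co(s) → 2 Cu(s) + Co²⁺(aq); Q = [Co²⁺]^1/[Cu⁺]^2.
From E = E° − (0.0592/n) log Q: log Q = (E° − E)·n/0.0592 = (+0.79 − (+0.695))·2/0.0592 = 3.2095.
So 2·log[Cu⁺] = 1·log(0.0024) − log Q = -2.6198 − (3.2095) = -5.8293; log[Cu⁺] = -5.8293 / 2 = -2.9146; [Cu⁺] = 10^(-2.9146) ≈ 0.0012 M.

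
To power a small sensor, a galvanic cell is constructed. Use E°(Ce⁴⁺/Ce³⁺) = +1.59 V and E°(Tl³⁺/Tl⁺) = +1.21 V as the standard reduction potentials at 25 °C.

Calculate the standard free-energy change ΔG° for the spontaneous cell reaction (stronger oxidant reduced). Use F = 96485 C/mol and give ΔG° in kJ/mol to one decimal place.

-73.3 kJ/mol

Ce⁴⁺/Ce³⁺ (E° = +1.59 V) is the cathode; Tl³⁺/Tl⁺ (E° = +1.21 V) is the anode, so E°cell = +0.38 V.
Balancing electrons gives n = 2 (lcm of 1 and 2).
ΔG° = −nFE° = −(2)(96485)(+0.38) = -73,329 J = -73.3 kJ/mol.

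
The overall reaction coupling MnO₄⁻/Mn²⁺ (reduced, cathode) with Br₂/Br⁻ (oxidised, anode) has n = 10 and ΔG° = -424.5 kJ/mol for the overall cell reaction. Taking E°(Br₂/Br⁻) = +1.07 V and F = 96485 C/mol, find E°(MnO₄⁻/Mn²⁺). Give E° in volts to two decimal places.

E°cell = −ΔG°/(nF) = −(-424.5×10³)/((10)(96485)) = +0.440 V.
Since MnO₄⁻/Mn²⁺ is the cathode and Br₂/Br⁻ the anode, E°cell = E°(MnO₄⁻/Mn²⁺) − E°(Br₂/Br⁻).
So E°(MnO₄⁻/Mn²⁺) = E°cell + E°(Br₂/Br⁻) = +0.440 + (+1.07) = +1.51 V.

+1.51 V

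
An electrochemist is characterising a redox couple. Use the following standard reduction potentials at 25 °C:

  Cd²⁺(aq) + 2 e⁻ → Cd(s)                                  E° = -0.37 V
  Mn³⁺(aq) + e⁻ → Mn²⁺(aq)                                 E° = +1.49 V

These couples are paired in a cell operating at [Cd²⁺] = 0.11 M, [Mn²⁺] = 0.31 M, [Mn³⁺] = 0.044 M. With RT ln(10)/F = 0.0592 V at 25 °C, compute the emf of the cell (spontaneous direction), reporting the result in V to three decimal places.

Mn³⁺/Mn²⁺ is the cathode (higher E°), Cd²⁺/Cd the anode: E°cell = +1.49 − (-0.37) = +1.86 V, n = 2.
Overall: 2 Mn³⁺(aq) + Cd(s) → 2 Mn²⁺(aq) + Cd²⁺(aq)
Q = [Mn²⁺]^2·[Cd²⁺] / ([Mn³⁺]^2); log Q = 0.737.
E = E° − (0.0592/n) log Q = +1.86 − (0.0592/2)(0.737) = +1.838 V.

+1.838 V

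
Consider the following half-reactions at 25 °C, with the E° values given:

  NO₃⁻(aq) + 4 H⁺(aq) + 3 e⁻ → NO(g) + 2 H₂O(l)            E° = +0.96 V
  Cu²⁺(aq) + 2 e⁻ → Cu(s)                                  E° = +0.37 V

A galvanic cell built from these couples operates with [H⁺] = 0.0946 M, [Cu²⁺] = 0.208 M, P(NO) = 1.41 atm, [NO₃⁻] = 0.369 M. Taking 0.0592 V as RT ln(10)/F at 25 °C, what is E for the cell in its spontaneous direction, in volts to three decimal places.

+0.518 V

NO₃⁻/NO is the cathode (higher E°), Cu²⁺/Cu the anode: E°cell = +0.96 − (+0.37) = +0.59 V, n = 6.
Overall: 2 NO₃⁻(aq) + 8 H⁺(aq) + 3 Cu(s) → 2 NO(g) + 4 H₂O(l) + 3 Cu²⁺(aq)
Q = P(NO)^2·[Cu²⁺]^3 / ([NO₃⁻]^2·[H⁺]^8); log Q = 7.311.
E = E° − (0.0592/n) log Q = +0.59 − (0.0592/6)(7.311) = +0.518 V.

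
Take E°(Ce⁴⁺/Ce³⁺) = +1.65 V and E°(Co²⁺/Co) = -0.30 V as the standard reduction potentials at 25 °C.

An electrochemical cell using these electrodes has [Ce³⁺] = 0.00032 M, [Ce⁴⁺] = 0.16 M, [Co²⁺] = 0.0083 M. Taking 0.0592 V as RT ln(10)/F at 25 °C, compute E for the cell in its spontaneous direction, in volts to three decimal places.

+2.171 V

Ce⁴⁺/Ce³⁺ is the cathode (higher E°), Co²⁺/Co the anode: E°cell = +1.65 − (-0.30) = +1.95 V, n = 2.
Overall: 2 Ce⁴⁺(aq) + Co(s) → 2 Ce³⁺(aq) + Co²⁺(aq)
Q = [Ce³⁺]^2·[Co²⁺] / ([Ce⁴⁺]^2); log Q = -7.479.
E = E° − (0.0592/n) log Q = +1.95 − (0.0592/2)(-7.479) = +2.171 V.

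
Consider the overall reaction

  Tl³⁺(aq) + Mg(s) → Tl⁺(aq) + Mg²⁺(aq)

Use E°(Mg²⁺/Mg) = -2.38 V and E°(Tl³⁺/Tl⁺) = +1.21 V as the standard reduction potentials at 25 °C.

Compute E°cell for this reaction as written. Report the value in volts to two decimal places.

The Tl³⁺/Tl⁺ couple has the higher reduction potential, so it is the cathode; Mg²⁺/Mg is oxidised at the anode.
E°cell = E°(cathode) − E°(anode) = (+1.21) − (-2.38) = +3.59 V.

+3.59 V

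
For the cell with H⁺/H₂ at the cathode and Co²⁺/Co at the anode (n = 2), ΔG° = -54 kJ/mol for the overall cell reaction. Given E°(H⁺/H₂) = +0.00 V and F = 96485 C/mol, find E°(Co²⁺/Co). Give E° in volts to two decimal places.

-0.28 V

E°cell = −ΔG°/(nF) = −(-54×10³)/((2)(96485)) = +0.280 V.
Since H⁺/H₂ is the cathode and Co²⁺/Co the anode, E°cell = E°(H⁺/H₂) − E°(Co²⁺/Co).
So E°(Co²⁺/Co) = E°(H⁺/H₂) − E°cell = (+0.00) − (+0.280) = -0.28 V.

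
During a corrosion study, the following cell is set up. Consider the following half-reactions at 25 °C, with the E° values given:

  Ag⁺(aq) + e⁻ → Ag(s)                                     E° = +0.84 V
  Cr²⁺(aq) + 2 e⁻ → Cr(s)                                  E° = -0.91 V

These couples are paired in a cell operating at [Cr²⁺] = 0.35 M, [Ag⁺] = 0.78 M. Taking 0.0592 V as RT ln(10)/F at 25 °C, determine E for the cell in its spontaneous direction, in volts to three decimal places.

Ag⁺/Ag is the cathode (higher E°), Cr²⁺/Cr the anode: E°cell = +0.84 − (-0.91) = +1.75 V, n = 2.
Overall: 2 Ag⁺(aq) + Cr(s) → 2 Ag(s) + Cr²⁺(aq)
Q = [Cr²⁺] / ([Ag⁺]^2); log Q = -0.240.
E = E° − (0.0592/n) log Q = +1.75 − (0.0592/2)(-0.240) = +1.757 V.

+1.757 V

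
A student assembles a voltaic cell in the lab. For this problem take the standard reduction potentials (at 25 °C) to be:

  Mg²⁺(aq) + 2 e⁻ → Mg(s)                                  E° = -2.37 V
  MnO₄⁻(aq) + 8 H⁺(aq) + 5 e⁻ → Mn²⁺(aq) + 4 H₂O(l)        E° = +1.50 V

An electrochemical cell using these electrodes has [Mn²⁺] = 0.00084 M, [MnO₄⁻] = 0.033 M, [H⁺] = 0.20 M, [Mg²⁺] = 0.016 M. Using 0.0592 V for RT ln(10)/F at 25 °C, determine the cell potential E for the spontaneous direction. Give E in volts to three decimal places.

MnO₄⁻/Mn²⁺ is the cathode (higher E°), Mg²⁺/Mg the anode: E°cell = +1.50 − (-2.37) = +3.87 V, n = 10.
Overall: 2 MnO₄⁻(aq) + 16 H⁺(aq) + 5 Mg(s) → 2 Mn²⁺(aq) + 8 H₂O(l) + 5 Mg²⁺(aq)
Q = [Mn²⁺]^2·[Mg²⁺]^5 / ([MnO₄⁻]^2·[H⁺]^16); log Q = -0.984.
E = E° − (0.0592/n) log Q = +3.87 − (0.0592/10)(-0.984) = +3.876 V.

+3.876 V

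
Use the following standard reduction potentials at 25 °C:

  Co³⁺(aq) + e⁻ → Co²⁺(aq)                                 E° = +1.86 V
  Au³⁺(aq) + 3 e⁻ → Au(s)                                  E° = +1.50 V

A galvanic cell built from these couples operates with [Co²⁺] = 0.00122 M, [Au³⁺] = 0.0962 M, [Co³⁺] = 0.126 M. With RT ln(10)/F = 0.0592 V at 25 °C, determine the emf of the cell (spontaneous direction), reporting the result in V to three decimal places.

+0.499 V

Co³⁺/Co²⁺ is the cathode (higher E°), Au³⁺/Au the anode: E°cell = +1.86 − (+1.50) = +0.36 V, n = 3.
Overall: 3 Co³⁺(aq) + Au(s) → 3 Co²⁺(aq) + Au³⁺(aq)
Q = [Co²⁺]^3·[Au³⁺] / ([Co³⁺]^3); log Q = -7.059.
E = E° − (0.0592/n) log Q = +0.36 − (0.0592/3)(-7.059) = +0.499 V.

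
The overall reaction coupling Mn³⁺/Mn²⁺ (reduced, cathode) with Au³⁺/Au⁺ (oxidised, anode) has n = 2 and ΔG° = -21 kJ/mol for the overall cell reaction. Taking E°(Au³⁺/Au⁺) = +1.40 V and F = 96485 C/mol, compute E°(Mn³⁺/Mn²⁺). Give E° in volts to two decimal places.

E°cell = −ΔG°/(nF) = −(-21×10³)/((2)(96485)) = +0.109 V.
Since Mn³⁺/Mn²⁺ is the cathode and Au³⁺/Au⁺ the anode, E°cell = E°(Mn³⁺/Mn²⁺) − E°(Au³⁺/Au⁺).
So E°(Mn³⁺/Mn²⁺) = E°cell + E°(Au³⁺/Au⁺) = +0.109 + (+1.40) = +1.51 V.

+1.51 V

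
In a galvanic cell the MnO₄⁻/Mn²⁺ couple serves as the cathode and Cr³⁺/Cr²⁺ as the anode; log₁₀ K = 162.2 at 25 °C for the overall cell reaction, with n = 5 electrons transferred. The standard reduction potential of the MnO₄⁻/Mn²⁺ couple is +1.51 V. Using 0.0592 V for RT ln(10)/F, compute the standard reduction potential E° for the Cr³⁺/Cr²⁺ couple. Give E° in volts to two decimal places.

E°cell = (0.0592/n)·log K = (0.0592/5)(162.2) = +1.920 V.
Since MnO₄⁻/Mn²⁺ is the cathode and Cr³⁺/Cr²⁺ the anode, E°cell = E°(MnO₄⁻/Mn²⁺) − E°(Cr³⁺/Cr²⁺).
So E°(Cr³⁺/Cr²⁺) = E°(MnO₄⁻/Mn²⁺) − E°cell = (+1.51) − (+1.920) = -0.41 V.

-0.41 V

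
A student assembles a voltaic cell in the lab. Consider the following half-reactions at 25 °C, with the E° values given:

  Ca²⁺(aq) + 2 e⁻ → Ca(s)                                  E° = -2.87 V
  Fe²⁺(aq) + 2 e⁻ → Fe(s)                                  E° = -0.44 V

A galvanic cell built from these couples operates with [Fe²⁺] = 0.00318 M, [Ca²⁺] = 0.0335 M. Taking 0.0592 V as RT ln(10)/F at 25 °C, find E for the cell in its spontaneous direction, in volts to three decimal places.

Fe²⁺/Fe is the cathode (higher E°), Ca²⁺/Ca the anode: E°cell = -0.44 − (-2.87) = +2.43 V, n = 2.
Overall: Fe²⁺(aq) + Ca(s) → Fe(s) + Ca²⁺(aq)
Q = [Ca²⁺] / ([Fe²⁺]); log Q = 1.023.
E = E° − (0.0592/n) log Q = +2.43 − (0.0592/2)(1.023) = +2.400 V.

+2.400 V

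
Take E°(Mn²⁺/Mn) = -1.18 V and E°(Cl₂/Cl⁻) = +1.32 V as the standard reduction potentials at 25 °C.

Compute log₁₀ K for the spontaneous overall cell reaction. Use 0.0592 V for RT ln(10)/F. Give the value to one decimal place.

84.5

Cathode: Cl₂/Cl⁻; anode: Mn²⁺/Mn. E°cell = +2.50 V, n = 2.
log K = nE°cell / 0.0592 = (2)(+2.50) / 0.0592 = 84.5.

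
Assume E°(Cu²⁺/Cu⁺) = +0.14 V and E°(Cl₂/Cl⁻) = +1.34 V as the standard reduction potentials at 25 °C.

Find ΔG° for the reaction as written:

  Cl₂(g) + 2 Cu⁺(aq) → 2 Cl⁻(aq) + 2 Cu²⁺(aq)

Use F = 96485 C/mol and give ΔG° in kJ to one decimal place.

-231.6 kJ

As written, Cl₂/Cl⁻ is reduced (cathode) and Cu²⁺/Cu⁺ is oxidised (anode), so E°cell = (+1.34) − (+0.14) = +1.20 V.
Balancing electrons gives n = 2.
ΔG° = −nFE° = −(2)(96485)(+1.20) = -231,564 J = -231.6 kJ.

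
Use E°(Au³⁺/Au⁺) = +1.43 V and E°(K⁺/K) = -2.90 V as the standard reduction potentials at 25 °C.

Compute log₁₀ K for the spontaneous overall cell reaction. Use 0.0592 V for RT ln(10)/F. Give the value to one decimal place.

Cathode: Au³⁺/Au⁺; anode: K⁺/K. E°cell = +4.33 V, n = 2.
log K = nE°cell / 0.0592 = (2)(+4.33) / 0.0592 = 146.3.

146.3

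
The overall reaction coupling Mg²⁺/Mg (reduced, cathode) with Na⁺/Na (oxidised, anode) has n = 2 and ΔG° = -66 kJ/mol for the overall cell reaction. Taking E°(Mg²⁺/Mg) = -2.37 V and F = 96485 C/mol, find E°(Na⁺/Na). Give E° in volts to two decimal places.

E°cell = −ΔG°/(nF) = −(-66×10³)/((2)(96485)) = +0.342 V.
Since Mg²⁺/Mg is the cathode and Na⁺/Na the anode, E°cell = E°(Mg²⁺/Mg) − E°(Na⁺/Na).
So E°(Na⁺/Na) = E°(Mg²⁺/Mg) − E°cell = (-2.37) − (+0.342) = -2.71 V.

-2.71 V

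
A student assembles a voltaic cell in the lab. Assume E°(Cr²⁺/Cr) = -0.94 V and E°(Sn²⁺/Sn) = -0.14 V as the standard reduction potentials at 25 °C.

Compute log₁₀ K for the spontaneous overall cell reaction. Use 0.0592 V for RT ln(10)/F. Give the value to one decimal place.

Cathode: Sn²⁺/Sn; anode: Cr²⁺/Cr. E°cell = +0.80 V, n = 2.
log K = nE°cell / 0.0592 = (2)(+0.80) / 0.0592 = 27.0.

27.0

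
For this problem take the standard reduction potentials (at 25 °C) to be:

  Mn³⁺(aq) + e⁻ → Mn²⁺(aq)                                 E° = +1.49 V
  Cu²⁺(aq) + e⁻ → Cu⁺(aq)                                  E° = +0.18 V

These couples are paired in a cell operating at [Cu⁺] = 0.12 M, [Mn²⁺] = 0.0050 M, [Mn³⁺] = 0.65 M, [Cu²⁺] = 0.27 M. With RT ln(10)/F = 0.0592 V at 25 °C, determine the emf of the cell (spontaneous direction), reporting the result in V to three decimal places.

Mn³⁺/Mn²⁺ is the cathode (higher E°), Cu²⁺/Cu⁺ the anode: E°cell = +1.49 − (+0.18) = +1.31 V, n = 1.
Overall: Mn³⁺(aq) + Cu⁺(aq) → Mn²⁺(aq) + Cu²⁺(aq)
Q = [Mn²⁺]·[Cu²⁺] / ([Mn³⁺]·[Cu⁺]); log Q = -1.762.
E = E° − (0.0592/n) log Q = +1.31 − (0.0592/1)(-1.762) = +1.414 V.

+1.414 V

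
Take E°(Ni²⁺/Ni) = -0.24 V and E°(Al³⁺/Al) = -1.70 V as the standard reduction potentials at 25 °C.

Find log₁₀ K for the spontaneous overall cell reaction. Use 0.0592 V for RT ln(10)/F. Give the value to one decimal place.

148.0

Cathode: Ni²⁺/Ni; anode: Al³⁺/Al. E°cell = +1.46 V, n = 6.
log K = nE°cell / 0.0592 = (6)(+1.46) / 0.0592 = 148.0.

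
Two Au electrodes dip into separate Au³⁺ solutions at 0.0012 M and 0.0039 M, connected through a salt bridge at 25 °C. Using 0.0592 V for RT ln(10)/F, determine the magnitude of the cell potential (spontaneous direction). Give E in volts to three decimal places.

+0.010 V

For a concentration cell E°cell = 0. The 0.0039 M side is the cathode (reduction is favoured where [Au³⁺] is higher).
With n = 3, E = −(0.0592/3) log([Au³⁺]ₐₙ/[Au³⁺]꜀ₐₜ) = −(0.0592/3) log(0.0012/0.0039) = −(0.0592/3)(-0.512) = +0.010 V.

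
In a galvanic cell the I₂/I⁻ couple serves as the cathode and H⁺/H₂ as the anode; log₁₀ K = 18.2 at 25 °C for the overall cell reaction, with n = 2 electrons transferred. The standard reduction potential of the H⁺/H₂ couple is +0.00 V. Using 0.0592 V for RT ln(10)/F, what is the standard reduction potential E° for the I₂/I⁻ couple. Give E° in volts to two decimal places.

+0.54 V

E°cell = (0.0592/n)·log K = (0.0592/2)(18.2) = +0.539 V.
Since I₂/I⁻ is the cathode and H⁺/H₂ the anode, E°cell = E°(I₂/I⁻) − E°(H⁺/H₂).
So E°(I₂/I⁻) = E°cell + E°(H⁺/H₂) = +0.539 + (+0.00) = +0.54 V.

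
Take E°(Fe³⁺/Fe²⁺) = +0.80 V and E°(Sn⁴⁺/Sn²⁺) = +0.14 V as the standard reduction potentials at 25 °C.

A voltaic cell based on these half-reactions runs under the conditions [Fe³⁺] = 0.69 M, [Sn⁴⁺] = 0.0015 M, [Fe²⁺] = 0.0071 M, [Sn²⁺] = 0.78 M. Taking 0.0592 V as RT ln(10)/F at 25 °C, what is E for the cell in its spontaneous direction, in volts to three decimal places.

Fe³⁺/Fe²⁺ is the cathode (higher E°), Sn⁴⁺/Sn²⁺ the anode: E°cell = +0.80 − (+0.14) = +0.66 V, n = 2.
Overall: 2 Fe³⁺(aq) + Sn²⁺(aq) → 2 Fe²⁺(aq) + Sn⁴⁺(aq)
Q = [Fe²⁺]^2·[Sn⁴⁺] / ([Fe³⁺]^2·[Sn²⁺]); log Q = -6.691.
E = E° − (0.0592/n) log Q = +0.66 − (0.0592/2)(-6.691) = +0.858 V.

+0.858 V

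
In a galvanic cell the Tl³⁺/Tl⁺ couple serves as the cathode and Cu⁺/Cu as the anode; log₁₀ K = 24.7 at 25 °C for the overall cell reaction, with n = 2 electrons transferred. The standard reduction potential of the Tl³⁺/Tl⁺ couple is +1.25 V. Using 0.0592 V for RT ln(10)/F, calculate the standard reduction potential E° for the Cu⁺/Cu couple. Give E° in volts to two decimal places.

E°cell = (0.0592/n)·log K = (0.0592/2)(24.7) = +0.731 V.
Since Tl³⁺/Tl⁺ is the cathode and Cu⁺/Cu the anode, E°cell = E°(Tl³⁺/Tl⁺) − E°(Cu⁺/Cu).
So E°(Cu⁺/Cu) = E°(Tl³⁺/Tl⁺) − E°cell = (+1.25) − (+0.731) = +0.52 V.

+0.52 V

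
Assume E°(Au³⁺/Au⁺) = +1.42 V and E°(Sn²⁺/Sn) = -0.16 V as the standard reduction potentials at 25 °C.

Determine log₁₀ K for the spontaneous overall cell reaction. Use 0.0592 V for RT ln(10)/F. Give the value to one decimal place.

Cathode: Au³⁺/Au⁺; anode: Sn²⁺/Sn. E°cell = +1.58 V, n = 2.
log K = nE°cell / 0.0592 = (2)(+1.58) / 0.0592 = 53.4.

53.4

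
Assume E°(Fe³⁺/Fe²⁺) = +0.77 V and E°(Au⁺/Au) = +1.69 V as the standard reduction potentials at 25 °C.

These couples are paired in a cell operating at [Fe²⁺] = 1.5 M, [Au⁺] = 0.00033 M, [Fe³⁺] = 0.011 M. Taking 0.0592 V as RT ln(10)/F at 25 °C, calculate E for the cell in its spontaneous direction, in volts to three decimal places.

Au⁺/Au is the cathode (higher E°), Fe³⁺/Fe²⁺ the anode: E°cell = +1.69 − (+0.77) = +0.92 V, n = 1.
Overall: Au⁺(aq) + Fe²⁺(aq) → Au(s) + Fe³⁺(aq)
Q = [Fe³⁺] / ([Au⁺]·[Fe²⁺]); log Q = 1.347.
E = E° − (0.0592/n) log Q = +0.92 − (0.0592/1)(1.347) = +0.840 V.

+0.840 V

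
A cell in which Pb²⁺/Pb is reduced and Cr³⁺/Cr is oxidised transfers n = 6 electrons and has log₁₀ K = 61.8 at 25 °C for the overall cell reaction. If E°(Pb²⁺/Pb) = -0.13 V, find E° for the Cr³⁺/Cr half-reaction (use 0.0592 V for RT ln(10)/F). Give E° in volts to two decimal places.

-0.74 V

E°cell = (0.0592/n)·log K = (0.0592/6)(61.8) = +0.610 V.
Since Pb²⁺/Pb is the cathode and Cr³⁺/Cr the anode, E°cell = E°(Pb²⁺/Pb) − E°(Cr³⁺/Cr).
So E°(Cr³⁺/Cr) = E°(Pb²⁺/Pb) − E°cell = (-0.13) − (+0.610) = -0.74 V.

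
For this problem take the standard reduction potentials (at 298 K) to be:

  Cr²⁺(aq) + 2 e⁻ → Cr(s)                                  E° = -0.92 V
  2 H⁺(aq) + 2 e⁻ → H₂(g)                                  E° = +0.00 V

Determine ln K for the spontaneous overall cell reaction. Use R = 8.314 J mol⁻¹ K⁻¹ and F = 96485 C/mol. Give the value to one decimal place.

Cathode: H⁺/H₂; anode: Cr²⁺/Cr. E°cell = (+0.00) − (-0.92) = +0.92 V, with n = 2.
ΔG° = −nFE° = −RT ln K, so ln K = nFE°/(RT) = (2)(96485)(+0.92) / ((8.314)(298)) = 71.656.

71.7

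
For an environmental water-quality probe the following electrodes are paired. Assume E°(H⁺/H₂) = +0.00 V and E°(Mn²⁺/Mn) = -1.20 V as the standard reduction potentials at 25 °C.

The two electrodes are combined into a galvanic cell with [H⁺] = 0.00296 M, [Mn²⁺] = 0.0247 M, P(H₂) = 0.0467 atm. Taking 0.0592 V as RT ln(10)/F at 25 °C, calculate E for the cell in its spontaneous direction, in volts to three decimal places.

H⁺/H₂ is the cathode (higher E°), Mn²⁺/Mn the anode: E°cell = +0.00 − (-1.20) = +1.20 V, n = 2.
Overall: 2 H⁺(aq) + Mn(s) → H₂(g) + Mn²⁺(aq)
Q = P(H₂)·[Mn²⁺] / ([H⁺]^2); log Q = 2.119.
E = E° − (0.0592/n) log Q = +1.20 − (0.0592/2)(2.119) = +1.137 V.

+1.137 V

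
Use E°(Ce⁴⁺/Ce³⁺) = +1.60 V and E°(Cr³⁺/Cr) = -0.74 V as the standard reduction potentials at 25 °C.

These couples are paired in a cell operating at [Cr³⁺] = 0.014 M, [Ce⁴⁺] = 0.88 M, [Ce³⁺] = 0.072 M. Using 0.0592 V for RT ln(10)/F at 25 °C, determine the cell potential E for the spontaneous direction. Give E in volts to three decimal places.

Ce⁴⁺/Ce³⁺ is the cathode (higher E°), Cr³⁺/Cr the anode: E°cell = +1.60 − (-0.74) = +2.34 V, n = 3.
Overall: 3 Ce⁴⁺(aq) + Cr(s) → 3 Ce³⁺(aq) + Cr³⁺(aq)
Q = [Ce³⁺]^3·[Cr³⁺] / ([Ce⁴⁺]^3); log Q = -5.115.
E = E° − (0.0592/n) log Q = +2.34 − (0.0592/3)(-5.115) = +2.441 V.

+2.441 V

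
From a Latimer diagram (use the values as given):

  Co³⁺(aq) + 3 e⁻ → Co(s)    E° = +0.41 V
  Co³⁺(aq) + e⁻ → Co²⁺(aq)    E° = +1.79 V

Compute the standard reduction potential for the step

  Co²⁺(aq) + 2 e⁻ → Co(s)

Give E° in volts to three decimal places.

Sequential free energies add, so n₃E°₃ = n₁E°₁ + n₂E°₂.
With n₃ = 3, and the known step contributing 1×(+1.79) V, the unknown satisfies 2·E° = 3×(+0.41) − 1×(+1.79) = -0.560.
E° = -0.560 / 2 = -0.280 V.

-0.280 V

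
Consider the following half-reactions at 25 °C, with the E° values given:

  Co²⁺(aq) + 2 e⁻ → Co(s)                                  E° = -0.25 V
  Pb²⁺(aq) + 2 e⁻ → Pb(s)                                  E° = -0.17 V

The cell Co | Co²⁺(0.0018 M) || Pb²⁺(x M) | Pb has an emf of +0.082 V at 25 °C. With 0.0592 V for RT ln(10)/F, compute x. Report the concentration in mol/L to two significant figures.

Pb²⁺/Pb is the cathode, Co²⁺/Co the anode: E°cell = +0.08 V, n = 2.
Overall reaction: Pb²⁺(aq) + Co(s) → Pb(s) + Co²⁺(aq); Q = [Co²⁺]^1/[Pb²⁺]^1.
From E = E° − (0.0592/n) log Q: log Q = (E° − E)·n/0.0592 = (+0.08 − (+0.082))·2/0.0592 = -0.0676.
So 1·log[Pb²⁺] = 1·log(0.0018) − log Q = -2.7447 − (-0.0676) = -2.6771; [Pb²⁺] = 10^(-2.6771) ≈ 0.0021 M.

0.0021 M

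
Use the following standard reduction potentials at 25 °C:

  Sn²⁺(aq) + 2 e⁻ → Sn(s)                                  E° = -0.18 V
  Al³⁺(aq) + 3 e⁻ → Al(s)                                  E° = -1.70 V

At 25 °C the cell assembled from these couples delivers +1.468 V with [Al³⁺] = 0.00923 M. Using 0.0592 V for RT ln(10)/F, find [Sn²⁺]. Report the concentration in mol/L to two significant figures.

Sn²⁺/Sn is the cathode, Al³⁺/Al the anode: E°cell = +1.52 V, n = 6.
Overall reaction: 3 Sn²⁺(aq) + 2 Al(s) → 3 Sn(s) + 2 Al³⁺(aq); Q = [Al³⁺]^2/[Sn²⁺]^3.
From E = E° − (0.0592/n) log Q: log Q = (E° − E)·n/0.0592 = (+1.52 − (+1.468))·6/0.0592 = 5.2703.
So 3·log[Sn²⁺] = 2·log(0.00923) − log Q = -4.0696 − (5.2703) = -9.3399; log[Sn²⁺] = -9.3399 / 3 = -3.1133; [Sn²⁺] = 10^(-3.1133) ≈ 0.00077 M.

0.00077 M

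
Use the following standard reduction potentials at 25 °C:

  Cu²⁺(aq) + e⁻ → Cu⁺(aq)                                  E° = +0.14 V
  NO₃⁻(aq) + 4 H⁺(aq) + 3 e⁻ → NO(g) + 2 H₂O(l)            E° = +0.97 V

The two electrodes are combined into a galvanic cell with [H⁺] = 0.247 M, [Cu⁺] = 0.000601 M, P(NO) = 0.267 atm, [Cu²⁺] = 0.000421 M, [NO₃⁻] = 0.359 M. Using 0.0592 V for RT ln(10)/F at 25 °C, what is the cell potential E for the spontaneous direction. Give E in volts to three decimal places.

+0.794 V

NO₃⁻/NO is the cathode (higher E°), Cu²⁺/Cu⁺ the anode: E°cell = +0.97 − (+0.14) = +0.83 V, n = 3.
Overall: NO₃⁻(aq) + 4 H⁺(aq) + 3 Cu⁺(aq) → NO(g) + 2 H₂O(l) + 3 Cu²⁺(aq)
Q = P(NO)·[Cu²⁺]^3 / ([NO₃⁻]·[H⁺]^4·[Cu⁺]^3); log Q = 1.837.
E = E° − (0.0592/n) log Q = +0.83 − (0.0592/3)(1.837) = +0.794 V.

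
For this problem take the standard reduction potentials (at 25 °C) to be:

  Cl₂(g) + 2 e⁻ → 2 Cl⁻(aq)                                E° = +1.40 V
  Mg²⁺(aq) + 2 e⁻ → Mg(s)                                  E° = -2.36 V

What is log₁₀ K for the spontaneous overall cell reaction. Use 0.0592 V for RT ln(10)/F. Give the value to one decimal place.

Cathode: Cl₂/Cl⁻; anode: Mg²⁺/Mg. E°cell = +3.76 V, n = 2.
log K = nE°cell / 0.0592 = (2)(+3.76) / 0.0592 = 127.0.

127.0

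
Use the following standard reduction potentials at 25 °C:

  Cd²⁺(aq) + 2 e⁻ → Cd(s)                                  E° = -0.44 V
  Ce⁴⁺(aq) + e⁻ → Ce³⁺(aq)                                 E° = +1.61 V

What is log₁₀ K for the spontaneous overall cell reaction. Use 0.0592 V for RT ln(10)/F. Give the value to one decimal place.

Cathode: Ce⁴⁺/Ce³⁺; anode: Cd²⁺/Cd. E°cell = +2.05 V, n = 2.
log K = nE°cell / 0.0592 = (2)(+2.05) / 0.0592 = 69.3.

69.3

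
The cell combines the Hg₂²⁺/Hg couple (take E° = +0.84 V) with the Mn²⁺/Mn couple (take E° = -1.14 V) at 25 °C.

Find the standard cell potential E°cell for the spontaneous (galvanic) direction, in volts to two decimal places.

+1.98 V

The Hg₂²⁺/Hg couple has the higher reduction potential, so it is the cathode; Mn²⁺/Mn is oxidised at the anode.
E°cell = E°(cathode) − E°(anode) = (+0.84) − (-1.14) = +1.98 V.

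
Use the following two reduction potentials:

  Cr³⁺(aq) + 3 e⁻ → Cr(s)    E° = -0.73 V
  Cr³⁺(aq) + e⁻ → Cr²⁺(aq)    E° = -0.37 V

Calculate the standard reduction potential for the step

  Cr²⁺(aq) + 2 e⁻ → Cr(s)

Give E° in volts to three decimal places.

Sequential free energies add, so n₃E°₃ = n₁E°₁ + n₂E°₂.
With n₃ = 3, and the known step contributing 1×(-0.37) V, the unknown satisfies 2·E° = 3×(-0.73) − 1×(-0.37) = -1.820.
E° = -1.820 / 2 = -0.910 V.

-0.910 V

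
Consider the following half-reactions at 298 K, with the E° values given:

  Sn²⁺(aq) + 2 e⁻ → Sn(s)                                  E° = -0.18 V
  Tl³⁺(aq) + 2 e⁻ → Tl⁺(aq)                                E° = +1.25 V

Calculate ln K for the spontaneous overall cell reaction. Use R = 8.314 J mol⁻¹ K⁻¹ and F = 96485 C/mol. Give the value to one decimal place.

Cathode: Tl³⁺/Tl⁺; anode: Sn²⁺/Sn. E°cell = (+1.25) − (-0.18) = +1.43 V, with n = 2.
ΔG° = −nFE° = −RT ln K, so ln K = nFE°/(RT) = (2)(96485)(+1.43) / ((8.314)(298)) = 111.378.

111.4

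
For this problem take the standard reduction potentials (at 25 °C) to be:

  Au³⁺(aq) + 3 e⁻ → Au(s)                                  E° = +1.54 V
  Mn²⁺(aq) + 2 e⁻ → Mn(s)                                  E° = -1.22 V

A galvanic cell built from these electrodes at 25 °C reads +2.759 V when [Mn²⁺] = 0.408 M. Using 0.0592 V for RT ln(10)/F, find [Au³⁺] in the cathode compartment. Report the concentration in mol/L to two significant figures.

Au³⁺/Au is the cathode, Mn²⁺/Mn the anode: E°cell = +2.76 V, n = 6.
Overall reaction: 2 Au³⁺(aq) + 3 Mn(s) → 2 Au(s) + 3 Mn²⁺(aq); Q = [Mn²⁺]^3/[Au³⁺]^2.
From E = E° − (0.0592/n) log Q: log Q = (E° − E)·n/0.0592 = (+2.76 − (+2.759))·6/0.0592 = 0.1014.
So 2·log[Au³⁺] = 3·log(0.408) − log Q = -1.1680 − (0.1014) = -1.2694; log[Au³⁺] = -1.2694 / 2 = -0.6347; [Au³⁺] = 10^(-0.6347) ≈ 0.23 M.

0.23 M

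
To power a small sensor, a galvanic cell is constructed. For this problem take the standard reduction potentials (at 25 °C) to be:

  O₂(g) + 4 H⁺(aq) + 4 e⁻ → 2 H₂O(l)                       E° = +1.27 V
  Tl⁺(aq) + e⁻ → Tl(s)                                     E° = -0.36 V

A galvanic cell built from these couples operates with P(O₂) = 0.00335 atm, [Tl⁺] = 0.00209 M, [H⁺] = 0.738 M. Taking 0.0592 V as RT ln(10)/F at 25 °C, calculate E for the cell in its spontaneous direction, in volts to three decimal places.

O₂/H₂O is the cathode (higher E°), Tl⁺/Tl the anode: E°cell = +1.27 − (-0.36) = +1.63 V, n = 4.
Overall: O₂(g) + 4 H⁺(aq) + 4 Tl(s) → 2 H₂O(l) + 4 Tl⁺(aq)
Q = [Tl⁺]^4 / (P(O₂)·[H⁺]^4); log Q = -7.717.
E = E° − (0.0592/n) log Q = +1.63 − (0.0592/4)(-7.717) = +1.744 V.

+1.744 V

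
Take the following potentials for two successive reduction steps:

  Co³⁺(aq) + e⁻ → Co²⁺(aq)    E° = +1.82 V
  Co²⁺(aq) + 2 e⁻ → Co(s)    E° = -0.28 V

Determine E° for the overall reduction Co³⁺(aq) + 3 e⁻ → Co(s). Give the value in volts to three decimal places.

Since ΔG° = −nFE° is additive over sequential reductions, n₃E°₃ = n₁E°₁ + n₂E°₂.
E°₃ = (1×+1.82 + 2×-0.28) / 3 = (+1.260) / 3 = +0.420 V.

+0.420 V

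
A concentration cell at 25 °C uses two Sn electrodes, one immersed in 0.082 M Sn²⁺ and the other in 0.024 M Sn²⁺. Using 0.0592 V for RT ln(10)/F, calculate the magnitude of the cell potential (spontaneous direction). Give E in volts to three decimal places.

+0.016 V

For a concentration cell E°cell = 0. The 0.082 M side is the cathode (reduction is favoured where [Sn²⁺] is higher).
With n = 2, E = −(0.0592/2) log([Sn²⁺]ₐₙ/[Sn²⁺]꜀ₐₜ) = −(0.0592/2) log(0.024/0.082) = −(0.0592/2)(-0.534) = +0.016 V.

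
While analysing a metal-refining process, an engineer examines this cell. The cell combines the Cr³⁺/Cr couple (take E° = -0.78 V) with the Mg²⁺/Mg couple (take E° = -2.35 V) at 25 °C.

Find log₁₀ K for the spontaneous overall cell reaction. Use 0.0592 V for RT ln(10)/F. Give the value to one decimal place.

159.1

Cathode: Cr³⁺/Cr; anode: Mg²⁺/Mg. E°cell = +1.57 V, n = 6.
log K = nE°cell / 0.0592 = (6)(+1.57) / 0.0592 = 159.1.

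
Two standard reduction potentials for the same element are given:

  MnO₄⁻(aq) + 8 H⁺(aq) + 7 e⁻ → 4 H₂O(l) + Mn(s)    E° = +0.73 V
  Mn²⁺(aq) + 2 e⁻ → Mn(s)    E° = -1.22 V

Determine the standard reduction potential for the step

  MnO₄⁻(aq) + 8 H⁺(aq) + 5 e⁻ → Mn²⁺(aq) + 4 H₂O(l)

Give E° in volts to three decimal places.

Sequential free energies add, so n₃E°₃ = n₁E°₁ + n₂E°₂.
With n₃ = 7, and the known step contributing 2×(-1.22) V, the unknown satisfies 5·E° = 7×(+0.73) − 2×(-1.22) = +7.550.
E° = +7.550 / 5 = +1.510 V.

+1.510 V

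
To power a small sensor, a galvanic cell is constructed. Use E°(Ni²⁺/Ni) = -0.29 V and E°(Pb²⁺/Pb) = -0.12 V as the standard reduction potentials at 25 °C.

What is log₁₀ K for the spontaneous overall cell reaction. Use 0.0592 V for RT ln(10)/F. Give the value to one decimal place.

Cathode: Pb²⁺/Pb; anode: Ni²⁺/Ni. E°cell = +0.17 V, n = 2.
log K = nE°cell / 0.0592 = (2)(+0.17) / 0.0592 = 5.7.

5.7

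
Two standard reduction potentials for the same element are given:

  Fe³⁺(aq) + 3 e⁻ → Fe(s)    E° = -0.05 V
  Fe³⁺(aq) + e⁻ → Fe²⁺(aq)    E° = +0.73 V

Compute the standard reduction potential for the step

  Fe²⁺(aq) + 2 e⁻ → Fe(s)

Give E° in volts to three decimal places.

-0.440 V

Sequential free energies add, so n₃E°₃ = n₁E°₁ + n₂E°₂.
With n₃ = 3, and the known step contributing 1×(+0.73) V, the unknown satisfies 2·E° = 3×(-0.05) − 1×(+0.73) = -0.880.
E° = -0.880 / 2 = -0.440 V.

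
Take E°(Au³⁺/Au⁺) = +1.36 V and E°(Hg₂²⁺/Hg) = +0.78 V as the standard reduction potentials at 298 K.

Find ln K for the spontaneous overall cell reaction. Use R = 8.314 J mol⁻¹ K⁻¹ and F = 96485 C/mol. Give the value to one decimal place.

Cathode: Au³⁺/Au⁺; anode: Hg₂²⁺/Hg. E°cell = (+1.36) − (+0.78) = +0.58 V, with n = 2.
ΔG° = −nFE° = −RT ln K, so ln K = nFE°/(RT) = (2)(96485)(+0.58) / ((8.314)(298)) = 45.174.

45.2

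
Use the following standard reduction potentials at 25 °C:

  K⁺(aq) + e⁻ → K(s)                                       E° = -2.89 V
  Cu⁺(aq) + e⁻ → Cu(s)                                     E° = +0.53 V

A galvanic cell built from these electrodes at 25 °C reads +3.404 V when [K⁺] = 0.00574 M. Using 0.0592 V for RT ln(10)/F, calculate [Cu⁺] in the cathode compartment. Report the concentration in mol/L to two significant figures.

0.0031 M

Cu⁺/Cu is the cathode, K⁺/K the anode: E°cell = +3.42 V, n = 1.
Overall reaction: Cu⁺(aq) + K(s) → Cu(s) + K⁺(aq); Q = [K⁺]^1/[Cu⁺]^1.
From E = E° − (0.0592/n) log Q: log Q = (E° − E)·n/0.0592 = (+3.42 − (+3.404))·1/0.0592 = 0.2703.
So 1·log[Cu⁺] = 1·log(0.00574) − log Q = -2.2411 − (0.2703) = -2.5114; [Cu⁺] = 10^(-2.5114) ≈ 0.0031 M.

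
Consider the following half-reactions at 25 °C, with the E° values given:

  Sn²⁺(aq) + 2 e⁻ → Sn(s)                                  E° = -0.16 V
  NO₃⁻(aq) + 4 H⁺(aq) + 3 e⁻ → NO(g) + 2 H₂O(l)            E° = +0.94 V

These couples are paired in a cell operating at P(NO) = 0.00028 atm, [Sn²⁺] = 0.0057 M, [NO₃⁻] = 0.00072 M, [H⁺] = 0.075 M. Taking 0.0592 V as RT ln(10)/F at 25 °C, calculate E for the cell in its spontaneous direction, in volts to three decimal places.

NO₃⁻/NO is the cathode (higher E°), Sn²⁺/Sn the anode: E°cell = +0.94 − (-0.16) = +1.10 V, n = 6.
Overall: 2 NO₃⁻(aq) + 8 H⁺(aq) + 3 Sn(s) → 2 NO(g) + 4 H₂O(l) + 3 Sn²⁺(aq)
Q = P(NO)^2·[Sn²⁺]^3 / ([NO₃⁻]^2·[H⁺]^8); log Q = 1.447.
E = E° − (0.0592/n) log Q = +1.10 − (0.0592/6)(1.447) = +1.086 V.

+1.086 V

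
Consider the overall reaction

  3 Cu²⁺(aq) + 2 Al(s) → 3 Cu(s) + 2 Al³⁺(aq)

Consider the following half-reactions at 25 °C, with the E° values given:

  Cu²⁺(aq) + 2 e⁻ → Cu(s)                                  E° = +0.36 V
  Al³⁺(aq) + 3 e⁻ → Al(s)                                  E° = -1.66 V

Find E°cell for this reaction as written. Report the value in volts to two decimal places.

+2.02 V

The Cu²⁺/Cu couple has the higher reduction potential, so it is the cathode; Al³⁺/Al is oxidised at the anode.
E°cell = E°(cathode) − E°(anode) = (+0.36) − (-1.66) = +2.02 V.
Since E°cell > 0, the reaction is spontaneous under standard conditions.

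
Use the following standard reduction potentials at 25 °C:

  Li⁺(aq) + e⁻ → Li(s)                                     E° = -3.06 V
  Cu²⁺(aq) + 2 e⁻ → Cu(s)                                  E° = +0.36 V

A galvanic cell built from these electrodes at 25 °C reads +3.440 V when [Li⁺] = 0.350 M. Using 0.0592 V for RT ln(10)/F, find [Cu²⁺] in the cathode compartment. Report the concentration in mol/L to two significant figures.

0.58 M

Cu²⁺/Cu is the cathode, Li⁺/Li the anode: E°cell = +3.42 V, n = 2.
Overall reaction: Cu²⁺(aq) + 2 Li(s) → Cu(s) + 2 Li⁺(aq); Q = [Li⁺]^2/[Cu²⁺]^1.
From E = E° − (0.0592/n) log Q: log Q = (E° − E)·n/0.0592 = (+3.42 − (+3.440))·2/0.0592 = -0.6757.
So 1·log[Cu²⁺] = 2·log(0.35) − log Q = -0.9119 − (-0.6757) = -0.2362; [Cu²⁺] = 10^(-0.2362) ≈ 0.58 M.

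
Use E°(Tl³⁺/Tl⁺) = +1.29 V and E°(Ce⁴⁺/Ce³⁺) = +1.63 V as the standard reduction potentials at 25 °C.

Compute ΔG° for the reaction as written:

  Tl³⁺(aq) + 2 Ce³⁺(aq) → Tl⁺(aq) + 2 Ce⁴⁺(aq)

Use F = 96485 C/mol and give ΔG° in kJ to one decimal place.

+65.6 kJ

As written, Tl³⁺/Tl⁺ is reduced (cathode) and Ce⁴⁺/Ce³⁺ is oxidised (anode), so E°cell = (+1.29) − (+1.63) = -0.34 V.
Balancing electrons gives n = 2.
ΔG° = −nFE° = −(2)(96485)(-0.34) = 65,610 J = +65.6 kJ.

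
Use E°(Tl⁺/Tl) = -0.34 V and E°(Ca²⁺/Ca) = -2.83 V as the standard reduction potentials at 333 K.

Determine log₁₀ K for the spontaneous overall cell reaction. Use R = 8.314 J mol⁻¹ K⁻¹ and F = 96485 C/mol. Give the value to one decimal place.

75.4

Cathode: Tl⁺/Tl; anode: Ca²⁺/Ca. E°cell = (-0.34) − (-2.83) = +2.49 V, with n = 2.
ΔG° = −nFE° = −RT ln K, so ln K = nFE°/(RT) = (2)(96485)(+2.49) / ((8.314)(333)) = 173.554.
log₁₀ K = 173.554 / ln 10 = 75.4.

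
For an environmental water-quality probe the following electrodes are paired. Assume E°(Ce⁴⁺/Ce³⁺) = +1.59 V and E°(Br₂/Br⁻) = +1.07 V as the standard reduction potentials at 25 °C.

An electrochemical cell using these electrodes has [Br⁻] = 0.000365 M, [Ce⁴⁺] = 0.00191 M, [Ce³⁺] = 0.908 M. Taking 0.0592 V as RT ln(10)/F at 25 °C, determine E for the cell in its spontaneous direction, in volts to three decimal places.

Ce⁴⁺/Ce³⁺ is the cathode (higher E°), Br₂/Br⁻ the anode: E°cell = +1.59 − (+1.07) = +0.52 V, n = 2.
Overall: 2 Ce⁴⁺(aq) + 2 Br⁻(aq) → 2 Ce³⁺(aq) + Br₂(l)
Q = [Ce³⁺]^2 / ([Ce⁴⁺]^2·[Br⁻]^2); log Q = 12.230.
E = E° − (0.0592/n) log Q = +0.52 − (0.0592/2)(12.230) = +0.158 V.

+0.158 V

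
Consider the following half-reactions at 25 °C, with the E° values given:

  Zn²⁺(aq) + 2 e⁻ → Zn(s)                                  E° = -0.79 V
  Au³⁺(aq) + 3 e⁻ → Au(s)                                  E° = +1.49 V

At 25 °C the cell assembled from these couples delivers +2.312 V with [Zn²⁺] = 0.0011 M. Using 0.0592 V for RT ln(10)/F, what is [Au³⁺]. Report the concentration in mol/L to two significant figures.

0.0015 M

Au³⁺/Au is the cathode, Zn²⁺/Zn the anode: E°cell = +2.28 V, n = 6.
Overall reaction: 2 Au³⁺(aq) + 3 Zn(s) → 2 Au(s) + 3 Zn²⁺(aq); Q = [Zn²⁺]^3/[Au³⁺]^2.
From E = E° − (0.0592/n) log Q: log Q = (E° − E)·n/0.0592 = (+2.28 − (+2.312))·6/0.0592 = -3.2432.
So 2·log[Au³⁺] = 3·log(0.0011) − log Q = -8.8758 − (-3.2432) = -5.6326; log[Au³⁺] = -5.6326 / 2 = -2.8163; [Au³⁺] = 10^(-2.8163) ≈ 0.0015 M.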